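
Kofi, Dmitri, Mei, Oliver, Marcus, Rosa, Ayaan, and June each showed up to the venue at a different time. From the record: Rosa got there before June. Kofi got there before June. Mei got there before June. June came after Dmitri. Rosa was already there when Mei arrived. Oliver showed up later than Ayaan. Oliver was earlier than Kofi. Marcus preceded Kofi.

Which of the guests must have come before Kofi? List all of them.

Ayaan, Marcus, Oliver

Directly stated before Kofi: Marcus and Oliver.
Ayaan reaches Kofi via Ayaan → Oliver → Kofi.
No chain forces June (or any of the others) ahead of Kofi.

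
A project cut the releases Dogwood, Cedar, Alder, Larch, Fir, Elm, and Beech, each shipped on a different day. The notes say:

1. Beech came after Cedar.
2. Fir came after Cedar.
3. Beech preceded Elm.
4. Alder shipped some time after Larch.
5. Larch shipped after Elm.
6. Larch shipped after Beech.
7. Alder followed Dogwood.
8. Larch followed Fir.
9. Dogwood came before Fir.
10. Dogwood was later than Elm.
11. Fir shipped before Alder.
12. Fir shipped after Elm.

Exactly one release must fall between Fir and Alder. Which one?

Tracing the constraints gives Fir → Larch → Alder, so Larch sits after Fir and before Alder.
No other release is forced both after Fir and before Alder.

Larch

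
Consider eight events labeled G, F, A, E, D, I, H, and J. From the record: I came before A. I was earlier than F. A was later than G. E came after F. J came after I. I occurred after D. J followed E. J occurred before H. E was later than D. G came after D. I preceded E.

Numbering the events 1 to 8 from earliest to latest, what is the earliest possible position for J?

5

D, E, F, and I must all come before J — 4 forced predecessors.
Nothing else is forced ahead of J, so its earliest slot is position 4 + 1 = 5.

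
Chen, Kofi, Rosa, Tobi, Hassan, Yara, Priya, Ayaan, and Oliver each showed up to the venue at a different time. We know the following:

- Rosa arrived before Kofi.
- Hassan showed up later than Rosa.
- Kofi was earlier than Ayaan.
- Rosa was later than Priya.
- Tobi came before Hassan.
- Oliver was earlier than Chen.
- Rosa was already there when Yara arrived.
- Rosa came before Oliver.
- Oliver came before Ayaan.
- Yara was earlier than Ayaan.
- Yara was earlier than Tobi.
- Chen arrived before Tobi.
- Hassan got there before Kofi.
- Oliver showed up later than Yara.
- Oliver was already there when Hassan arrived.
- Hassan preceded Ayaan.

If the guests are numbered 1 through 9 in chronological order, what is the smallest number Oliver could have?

Priya, Rosa, and Yara must all come before Oliver — 3 forced predecessors.
Nothing else is forced ahead of Oliver, so their earliest slot is position 3 + 1 = 4.

4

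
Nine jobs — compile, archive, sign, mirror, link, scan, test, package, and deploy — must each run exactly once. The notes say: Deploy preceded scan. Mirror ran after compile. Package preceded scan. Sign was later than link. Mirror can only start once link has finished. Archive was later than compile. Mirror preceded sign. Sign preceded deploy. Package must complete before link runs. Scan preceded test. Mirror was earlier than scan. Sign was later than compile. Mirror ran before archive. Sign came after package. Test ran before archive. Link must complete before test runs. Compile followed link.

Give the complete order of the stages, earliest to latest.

The constraints fix every adjacent pair, so only one ordering works:
package → link → compile → mirror → sign → deploy → scan → test → archive.

package, link, compile, mirror, sign, deploy, scan, test, archive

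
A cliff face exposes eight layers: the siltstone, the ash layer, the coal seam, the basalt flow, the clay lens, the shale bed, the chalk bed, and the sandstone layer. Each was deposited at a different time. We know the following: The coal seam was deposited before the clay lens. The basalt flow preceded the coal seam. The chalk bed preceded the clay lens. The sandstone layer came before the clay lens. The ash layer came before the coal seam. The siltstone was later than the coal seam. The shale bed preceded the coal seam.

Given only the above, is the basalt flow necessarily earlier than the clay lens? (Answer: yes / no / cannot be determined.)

Chain the constraints: the basalt flow → the coal seam → the clay lens. Each link is directly stated, so the basalt flow comes before the clay lens.

yes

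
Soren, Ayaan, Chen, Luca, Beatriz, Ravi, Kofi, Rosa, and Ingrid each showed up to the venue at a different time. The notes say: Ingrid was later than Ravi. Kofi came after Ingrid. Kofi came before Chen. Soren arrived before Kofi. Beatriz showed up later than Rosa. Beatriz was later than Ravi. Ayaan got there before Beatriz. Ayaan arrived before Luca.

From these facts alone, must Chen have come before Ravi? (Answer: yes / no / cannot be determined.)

no

Tracing the constraints gives Ravi → Ingrid → Kofi → Chen, so Ravi must come before Chen.
That means Chen cannot be before Ravi.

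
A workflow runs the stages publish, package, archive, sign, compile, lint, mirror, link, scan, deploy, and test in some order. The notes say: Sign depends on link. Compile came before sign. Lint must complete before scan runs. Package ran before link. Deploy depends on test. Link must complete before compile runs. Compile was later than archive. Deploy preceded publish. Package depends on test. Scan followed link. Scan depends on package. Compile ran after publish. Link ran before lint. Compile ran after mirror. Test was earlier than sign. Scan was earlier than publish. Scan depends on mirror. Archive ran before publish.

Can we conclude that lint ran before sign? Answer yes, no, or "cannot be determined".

yes

Chain the constraints: lint → scan → publish → compile → sign. Each link is directly stated, so lint comes before sign.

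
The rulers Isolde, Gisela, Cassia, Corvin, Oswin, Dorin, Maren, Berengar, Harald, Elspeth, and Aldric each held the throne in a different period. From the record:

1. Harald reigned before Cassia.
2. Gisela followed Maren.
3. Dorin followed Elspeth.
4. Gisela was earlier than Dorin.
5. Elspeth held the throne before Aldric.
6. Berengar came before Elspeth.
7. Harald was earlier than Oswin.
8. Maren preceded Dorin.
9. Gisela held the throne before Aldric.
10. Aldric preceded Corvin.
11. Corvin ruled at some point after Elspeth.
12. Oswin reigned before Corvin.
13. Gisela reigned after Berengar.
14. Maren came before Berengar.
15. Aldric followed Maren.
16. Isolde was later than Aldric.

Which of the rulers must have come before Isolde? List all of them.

Aldric, Berengar, Elspeth, Gisela, Maren

Directly stated before Isolde: Aldric.
Berengar reaches Isolde via Berengar → Gisela → Aldric → Isolde.
Elspeth reaches Isolde via Elspeth → Aldric → Isolde.
Gisela reaches Isolde via Gisela → Aldric → Isolde.
Likewise Maren reaches Isolde by chaining the stated constraints.
No chain forces Oswin (or any of the others) ahead of Isolde.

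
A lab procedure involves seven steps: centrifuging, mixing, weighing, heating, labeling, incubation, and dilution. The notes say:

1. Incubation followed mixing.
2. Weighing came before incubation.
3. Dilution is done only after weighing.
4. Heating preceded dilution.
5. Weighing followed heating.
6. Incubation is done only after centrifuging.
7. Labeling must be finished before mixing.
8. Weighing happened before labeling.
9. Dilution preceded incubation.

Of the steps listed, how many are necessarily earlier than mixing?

3

Directly stated before mixing: labeling.
Heating reaches mixing via heating → weighing → labeling → mixing.
Weighing reaches mixing via weighing → labeling → mixing.
That's heating, labeling, and weighing — 3 in all.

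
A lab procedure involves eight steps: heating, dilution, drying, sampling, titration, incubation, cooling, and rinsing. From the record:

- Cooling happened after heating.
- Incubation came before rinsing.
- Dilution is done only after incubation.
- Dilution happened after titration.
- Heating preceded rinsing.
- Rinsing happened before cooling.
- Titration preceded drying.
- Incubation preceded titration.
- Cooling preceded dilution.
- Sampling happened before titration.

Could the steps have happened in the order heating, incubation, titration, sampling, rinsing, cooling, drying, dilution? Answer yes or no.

no

The constraints require sampling before titration, but in the proposed sequence titration appears ahead of sampling. That one violation is enough.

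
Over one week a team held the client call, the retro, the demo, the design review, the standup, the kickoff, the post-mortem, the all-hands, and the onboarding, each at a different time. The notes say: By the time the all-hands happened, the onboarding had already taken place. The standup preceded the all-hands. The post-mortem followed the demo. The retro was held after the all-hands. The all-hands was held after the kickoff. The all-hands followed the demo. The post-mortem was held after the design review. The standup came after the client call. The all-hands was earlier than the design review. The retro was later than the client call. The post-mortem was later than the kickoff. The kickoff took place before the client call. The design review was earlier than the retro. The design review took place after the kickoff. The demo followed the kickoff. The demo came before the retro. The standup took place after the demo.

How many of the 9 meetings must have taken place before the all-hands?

Directly stated before the all-hands: the demo, the kickoff, the onboarding, and the standup.
The client call reaches the all-hands via the client call → the standup → the all-hands.
That's the client call, the demo, the kickoff, the onboarding, and the standup — 5 in all.

5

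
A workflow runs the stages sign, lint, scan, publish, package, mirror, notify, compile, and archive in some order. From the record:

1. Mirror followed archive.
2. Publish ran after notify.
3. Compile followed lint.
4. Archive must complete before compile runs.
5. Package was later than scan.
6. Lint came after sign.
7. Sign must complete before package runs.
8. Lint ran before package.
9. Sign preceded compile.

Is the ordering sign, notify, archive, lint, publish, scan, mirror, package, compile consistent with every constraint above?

Check each stated constraint against the proposed order — e.g. sign is ahead of package; sign is ahead of compile. Every pair is in the required order; nothing is violated.

yes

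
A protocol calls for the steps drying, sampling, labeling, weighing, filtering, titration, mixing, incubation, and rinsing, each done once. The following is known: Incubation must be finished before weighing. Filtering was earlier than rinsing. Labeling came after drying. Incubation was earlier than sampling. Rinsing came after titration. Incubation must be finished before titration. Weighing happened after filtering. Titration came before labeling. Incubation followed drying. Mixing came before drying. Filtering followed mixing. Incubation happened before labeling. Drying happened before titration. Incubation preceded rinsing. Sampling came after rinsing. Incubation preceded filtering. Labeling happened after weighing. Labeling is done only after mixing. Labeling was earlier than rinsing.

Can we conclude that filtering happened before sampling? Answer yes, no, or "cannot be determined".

yes

Chain the constraints: filtering → rinsing → sampling. Each link is directly stated, so filtering comes before sampling.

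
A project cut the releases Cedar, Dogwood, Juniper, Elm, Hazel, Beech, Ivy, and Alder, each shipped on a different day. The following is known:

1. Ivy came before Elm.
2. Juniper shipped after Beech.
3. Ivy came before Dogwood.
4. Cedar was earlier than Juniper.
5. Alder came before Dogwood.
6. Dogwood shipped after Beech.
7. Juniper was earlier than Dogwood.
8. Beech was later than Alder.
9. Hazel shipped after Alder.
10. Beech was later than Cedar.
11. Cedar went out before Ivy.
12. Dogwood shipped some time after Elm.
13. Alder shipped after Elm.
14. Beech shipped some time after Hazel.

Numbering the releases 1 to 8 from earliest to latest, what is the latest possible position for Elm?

3

Elm must come before Alder, Beech, Dogwood, Hazel, and Juniper — 5 releases forced after it.
Everything else can be placed before Elm in some valid order, so Elm can sit as late as position 8 − 5 = 3.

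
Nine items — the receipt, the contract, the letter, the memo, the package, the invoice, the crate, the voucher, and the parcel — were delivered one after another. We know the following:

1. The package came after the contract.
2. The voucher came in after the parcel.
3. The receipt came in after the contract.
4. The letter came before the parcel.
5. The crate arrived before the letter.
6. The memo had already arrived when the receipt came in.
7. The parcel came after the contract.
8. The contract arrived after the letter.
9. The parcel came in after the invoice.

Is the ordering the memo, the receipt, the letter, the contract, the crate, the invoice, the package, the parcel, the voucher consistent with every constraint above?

The constraints require the contract before the receipt, but in the proposed sequence the receipt appears ahead of the contract. That one violation is enough.

no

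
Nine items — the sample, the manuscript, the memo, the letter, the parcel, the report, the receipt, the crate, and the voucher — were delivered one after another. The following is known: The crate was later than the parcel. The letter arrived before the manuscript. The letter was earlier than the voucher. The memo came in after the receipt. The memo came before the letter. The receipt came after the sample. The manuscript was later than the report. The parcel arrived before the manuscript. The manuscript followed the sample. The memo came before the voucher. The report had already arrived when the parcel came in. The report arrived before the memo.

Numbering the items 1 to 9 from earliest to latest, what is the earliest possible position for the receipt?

The sample must come before the receipt — 1 forced predecessor.
Nothing else is forced ahead of the receipt, so its earliest slot is position 1 + 1 = 2.

2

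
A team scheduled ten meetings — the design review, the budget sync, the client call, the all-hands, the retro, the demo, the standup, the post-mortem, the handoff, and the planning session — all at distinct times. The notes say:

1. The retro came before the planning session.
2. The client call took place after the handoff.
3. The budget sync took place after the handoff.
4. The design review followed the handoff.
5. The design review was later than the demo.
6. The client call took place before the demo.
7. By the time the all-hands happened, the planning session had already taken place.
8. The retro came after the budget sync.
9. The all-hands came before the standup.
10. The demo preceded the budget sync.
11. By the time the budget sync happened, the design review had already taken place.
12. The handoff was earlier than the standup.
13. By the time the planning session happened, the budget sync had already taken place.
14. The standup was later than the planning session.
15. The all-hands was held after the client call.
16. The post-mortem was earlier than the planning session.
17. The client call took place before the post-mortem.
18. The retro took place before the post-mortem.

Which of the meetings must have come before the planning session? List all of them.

Directly stated before the planning session: the budget sync, the post-mortem, and the retro.
The client call reaches the planning session via the client call → the post-mortem → the planning session.
The demo reaches the planning session via the demo → the budget sync → the planning session.
The design review reaches the planning session via the design review → the budget sync → the planning session.
Likewise the handoff reaches the planning session by chaining the stated constraints.

the budget sync, the client call, the demo, the design review, the handoff, the post-mortem, the retro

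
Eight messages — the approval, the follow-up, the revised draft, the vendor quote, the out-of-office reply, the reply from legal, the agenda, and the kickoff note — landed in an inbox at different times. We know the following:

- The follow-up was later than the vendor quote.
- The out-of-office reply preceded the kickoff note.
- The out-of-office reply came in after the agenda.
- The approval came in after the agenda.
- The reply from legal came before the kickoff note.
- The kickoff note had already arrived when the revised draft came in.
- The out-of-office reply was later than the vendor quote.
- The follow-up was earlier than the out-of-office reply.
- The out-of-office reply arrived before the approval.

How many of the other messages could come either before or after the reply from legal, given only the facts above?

Forced after the reply from legal: the kickoff note and the revised draft.
That leaves the agenda, the approval, the follow-up, the out-of-office reply, and the vendor quote with no forced order relative to the reply from legal — 5.

5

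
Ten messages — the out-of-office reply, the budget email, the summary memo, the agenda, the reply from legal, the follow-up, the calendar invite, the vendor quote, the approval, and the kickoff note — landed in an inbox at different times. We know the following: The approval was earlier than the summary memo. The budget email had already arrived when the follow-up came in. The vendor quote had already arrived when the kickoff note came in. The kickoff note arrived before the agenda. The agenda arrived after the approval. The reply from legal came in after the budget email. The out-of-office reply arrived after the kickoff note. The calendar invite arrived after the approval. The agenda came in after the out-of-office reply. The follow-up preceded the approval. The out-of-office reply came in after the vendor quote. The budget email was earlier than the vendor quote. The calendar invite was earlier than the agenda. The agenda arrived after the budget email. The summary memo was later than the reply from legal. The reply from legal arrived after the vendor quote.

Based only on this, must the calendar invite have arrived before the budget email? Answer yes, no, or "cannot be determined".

no

Tracing the constraints gives the budget email → the follow-up → the approval → the calendar invite, so the budget email must come before the calendar invite.
That means the calendar invite cannot be before the budget email.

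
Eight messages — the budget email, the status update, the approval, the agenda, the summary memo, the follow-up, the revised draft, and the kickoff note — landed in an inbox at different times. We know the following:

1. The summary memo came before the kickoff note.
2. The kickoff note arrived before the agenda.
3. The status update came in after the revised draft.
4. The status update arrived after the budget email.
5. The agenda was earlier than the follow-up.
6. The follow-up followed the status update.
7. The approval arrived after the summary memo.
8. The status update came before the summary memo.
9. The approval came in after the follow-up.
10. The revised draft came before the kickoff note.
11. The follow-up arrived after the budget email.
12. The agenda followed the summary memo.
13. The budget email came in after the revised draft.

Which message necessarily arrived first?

The revised draft has a chain of constraints placing it before every other message, so the revised draft must be first.

the revised draft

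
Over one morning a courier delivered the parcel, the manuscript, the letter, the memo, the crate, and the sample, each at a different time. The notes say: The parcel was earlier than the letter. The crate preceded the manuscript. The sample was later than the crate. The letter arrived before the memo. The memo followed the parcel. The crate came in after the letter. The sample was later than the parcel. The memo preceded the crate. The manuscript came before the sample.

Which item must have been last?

Every other item has a chain of constraints placing it before the sample, so the sample is last.

the sample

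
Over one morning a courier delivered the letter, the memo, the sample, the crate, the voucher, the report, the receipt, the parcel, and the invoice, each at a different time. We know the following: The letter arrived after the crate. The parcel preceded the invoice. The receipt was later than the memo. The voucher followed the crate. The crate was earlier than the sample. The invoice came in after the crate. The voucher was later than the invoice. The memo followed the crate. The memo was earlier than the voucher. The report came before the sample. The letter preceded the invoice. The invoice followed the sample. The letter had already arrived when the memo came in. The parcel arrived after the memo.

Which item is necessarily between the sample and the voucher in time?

the invoice

Tracing the constraints gives the sample → the invoice → the voucher, so the invoice sits after the sample and before the voucher.
No other item is forced both after the sample and before the voucher.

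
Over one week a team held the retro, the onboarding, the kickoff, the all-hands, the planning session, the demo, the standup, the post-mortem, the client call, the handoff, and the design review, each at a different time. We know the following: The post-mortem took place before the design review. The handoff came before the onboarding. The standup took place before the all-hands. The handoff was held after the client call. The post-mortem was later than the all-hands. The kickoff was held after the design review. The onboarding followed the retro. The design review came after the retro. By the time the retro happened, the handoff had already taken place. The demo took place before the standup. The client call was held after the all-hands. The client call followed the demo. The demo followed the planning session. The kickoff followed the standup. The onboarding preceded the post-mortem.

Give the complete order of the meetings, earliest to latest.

the planning session, the demo, the standup, the all-hands, the client call, the handoff, the retro, the onboarding, the post-mortem, the design review, the kickoff

The constraints fix every adjacent pair, so only one ordering works:
the planning session → the demo → the standup → the all-hands → the client call → the handoff → the retro → the onboarding → the post-mortem → the design review → the kickoff.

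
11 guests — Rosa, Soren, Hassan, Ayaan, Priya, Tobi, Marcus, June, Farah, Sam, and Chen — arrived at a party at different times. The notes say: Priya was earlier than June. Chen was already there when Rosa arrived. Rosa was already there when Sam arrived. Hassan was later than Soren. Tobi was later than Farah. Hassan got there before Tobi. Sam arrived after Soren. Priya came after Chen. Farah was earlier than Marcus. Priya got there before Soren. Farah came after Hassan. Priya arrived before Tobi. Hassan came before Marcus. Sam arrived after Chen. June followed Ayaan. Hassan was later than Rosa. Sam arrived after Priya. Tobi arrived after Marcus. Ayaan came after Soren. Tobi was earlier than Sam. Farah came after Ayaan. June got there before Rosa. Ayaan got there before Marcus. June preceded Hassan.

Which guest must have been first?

Chen

Chen has a chain of constraints placing them before every other guest, so Chen must be first.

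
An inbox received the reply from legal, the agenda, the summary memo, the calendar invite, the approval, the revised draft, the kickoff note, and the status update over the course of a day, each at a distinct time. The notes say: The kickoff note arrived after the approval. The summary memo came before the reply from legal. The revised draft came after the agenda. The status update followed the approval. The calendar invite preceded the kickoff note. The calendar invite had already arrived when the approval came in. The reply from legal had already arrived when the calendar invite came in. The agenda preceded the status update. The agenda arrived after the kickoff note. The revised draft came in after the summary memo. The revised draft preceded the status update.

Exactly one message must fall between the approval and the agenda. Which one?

Tracing the constraints gives the approval → the kickoff note → the agenda, so the kickoff note sits after the approval and before the agenda.
No other message is forced both after the approval and before the agenda.

the kickoff note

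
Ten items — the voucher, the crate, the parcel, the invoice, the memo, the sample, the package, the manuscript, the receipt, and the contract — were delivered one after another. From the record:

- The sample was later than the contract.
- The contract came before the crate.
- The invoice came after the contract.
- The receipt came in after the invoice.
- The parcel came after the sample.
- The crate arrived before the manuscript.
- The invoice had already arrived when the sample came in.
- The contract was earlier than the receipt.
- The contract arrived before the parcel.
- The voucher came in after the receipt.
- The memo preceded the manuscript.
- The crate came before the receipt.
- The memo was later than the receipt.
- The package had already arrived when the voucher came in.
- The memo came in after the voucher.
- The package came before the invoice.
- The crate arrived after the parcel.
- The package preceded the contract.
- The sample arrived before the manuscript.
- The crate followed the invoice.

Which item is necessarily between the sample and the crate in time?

the parcel

Tracing the constraints gives the sample → the parcel → the crate, so the parcel sits after the sample and before the crate.
No other item is forced both after the sample and before the crate.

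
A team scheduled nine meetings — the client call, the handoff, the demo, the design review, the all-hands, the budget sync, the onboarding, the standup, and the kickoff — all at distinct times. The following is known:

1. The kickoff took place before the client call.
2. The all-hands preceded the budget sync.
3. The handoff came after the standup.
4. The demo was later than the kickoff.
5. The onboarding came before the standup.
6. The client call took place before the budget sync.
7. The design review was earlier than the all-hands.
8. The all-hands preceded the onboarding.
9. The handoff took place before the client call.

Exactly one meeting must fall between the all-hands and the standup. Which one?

the onboarding

Tracing the constraints gives the all-hands → the onboarding → the standup, so the onboarding sits after the all-hands and before the standup.
No other meeting is forced both after the all-hands and before the standup.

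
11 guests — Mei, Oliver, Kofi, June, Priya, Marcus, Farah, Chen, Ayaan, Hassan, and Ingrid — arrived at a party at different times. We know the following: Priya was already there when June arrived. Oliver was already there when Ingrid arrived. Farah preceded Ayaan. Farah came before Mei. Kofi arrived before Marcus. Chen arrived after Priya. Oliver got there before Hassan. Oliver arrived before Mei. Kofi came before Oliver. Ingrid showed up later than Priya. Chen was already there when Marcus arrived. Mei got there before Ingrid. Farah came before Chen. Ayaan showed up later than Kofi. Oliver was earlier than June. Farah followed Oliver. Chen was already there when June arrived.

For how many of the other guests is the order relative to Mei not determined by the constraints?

6

Forced before Mei: Farah, Kofi, and Oliver; forced after Mei: Ingrid.
That leaves Ayaan, Chen, Hassan, June, Marcus, and Priya with no forced order relative to Mei — 6.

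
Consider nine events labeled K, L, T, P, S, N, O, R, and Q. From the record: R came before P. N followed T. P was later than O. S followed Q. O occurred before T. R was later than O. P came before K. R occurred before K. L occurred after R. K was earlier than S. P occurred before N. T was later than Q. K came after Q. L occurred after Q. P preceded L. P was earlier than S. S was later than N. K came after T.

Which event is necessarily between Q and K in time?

Tracing the constraints gives Q → T → K, so T sits after Q and before K.
No other event is forced both after Q and before K.

T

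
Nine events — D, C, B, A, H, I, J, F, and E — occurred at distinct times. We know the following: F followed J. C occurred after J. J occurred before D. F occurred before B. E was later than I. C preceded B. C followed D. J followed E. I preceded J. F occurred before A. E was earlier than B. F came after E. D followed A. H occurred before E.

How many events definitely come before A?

Directly stated before A: F.
E reaches A via E → F → A.
H reaches A via H → E → F → A.
I reaches A via I → E → F → A.
Likewise J reaches A by chaining the stated constraints.
No chain forces B (or any of the others) ahead of A.
That's E, F, H, I, and J — 5 in all.

5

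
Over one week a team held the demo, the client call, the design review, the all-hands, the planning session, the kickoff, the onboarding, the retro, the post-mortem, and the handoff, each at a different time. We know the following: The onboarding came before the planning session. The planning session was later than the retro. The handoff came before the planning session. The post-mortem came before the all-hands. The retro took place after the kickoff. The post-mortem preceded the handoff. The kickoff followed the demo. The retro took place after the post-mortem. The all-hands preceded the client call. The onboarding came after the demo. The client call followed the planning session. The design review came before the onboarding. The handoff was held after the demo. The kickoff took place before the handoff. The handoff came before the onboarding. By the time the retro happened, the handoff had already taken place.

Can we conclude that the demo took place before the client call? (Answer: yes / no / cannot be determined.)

yes

Chain the constraints: the demo → the onboarding → the planning session → the client call. Each link is directly stated, so the demo comes before the client call.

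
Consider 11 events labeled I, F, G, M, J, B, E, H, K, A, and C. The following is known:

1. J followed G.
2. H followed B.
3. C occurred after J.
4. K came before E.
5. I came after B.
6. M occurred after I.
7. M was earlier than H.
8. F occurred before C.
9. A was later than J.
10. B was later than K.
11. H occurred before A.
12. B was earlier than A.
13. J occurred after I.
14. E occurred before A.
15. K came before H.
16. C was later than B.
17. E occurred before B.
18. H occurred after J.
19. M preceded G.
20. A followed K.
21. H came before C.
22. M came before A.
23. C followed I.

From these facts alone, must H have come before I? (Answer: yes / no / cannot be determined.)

no

Tracing the constraints gives I → M → H, so I must come before H.
That means H cannot be before I.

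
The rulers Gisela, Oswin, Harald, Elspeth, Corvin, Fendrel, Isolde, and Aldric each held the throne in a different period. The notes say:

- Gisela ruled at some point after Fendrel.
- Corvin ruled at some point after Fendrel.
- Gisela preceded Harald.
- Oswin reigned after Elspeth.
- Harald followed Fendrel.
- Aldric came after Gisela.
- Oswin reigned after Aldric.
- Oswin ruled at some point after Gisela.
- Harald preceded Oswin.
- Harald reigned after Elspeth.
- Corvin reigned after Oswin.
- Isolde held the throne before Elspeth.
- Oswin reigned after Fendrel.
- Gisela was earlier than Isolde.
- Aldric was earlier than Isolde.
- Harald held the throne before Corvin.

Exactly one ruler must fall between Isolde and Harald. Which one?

Tracing the constraints gives Isolde → Elspeth → Harald, so Elspeth sits after Isolde and before Harald.
No other ruler is forced both after Isolde and before Harald.

Elspeth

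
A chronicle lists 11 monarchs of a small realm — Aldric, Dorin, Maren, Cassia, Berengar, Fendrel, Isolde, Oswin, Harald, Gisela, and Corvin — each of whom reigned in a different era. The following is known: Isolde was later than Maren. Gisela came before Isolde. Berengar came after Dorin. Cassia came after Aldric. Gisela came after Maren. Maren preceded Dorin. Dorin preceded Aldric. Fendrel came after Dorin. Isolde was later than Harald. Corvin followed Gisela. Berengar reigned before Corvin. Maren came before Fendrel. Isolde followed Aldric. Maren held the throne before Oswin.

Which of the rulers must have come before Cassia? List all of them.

Directly stated before Cassia: Aldric.
Dorin reaches Cassia via Dorin → Aldric → Cassia.
Maren reaches Cassia via Maren → Dorin → Aldric → Cassia.

Aldric, Dorin, Maren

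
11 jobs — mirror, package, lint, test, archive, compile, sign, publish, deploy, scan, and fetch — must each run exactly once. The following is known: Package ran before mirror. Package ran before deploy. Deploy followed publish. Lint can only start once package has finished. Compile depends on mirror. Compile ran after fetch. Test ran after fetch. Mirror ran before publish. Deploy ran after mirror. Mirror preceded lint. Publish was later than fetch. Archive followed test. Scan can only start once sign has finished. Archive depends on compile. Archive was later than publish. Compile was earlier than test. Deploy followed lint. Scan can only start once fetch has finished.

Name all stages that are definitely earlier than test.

compile, fetch, mirror, package

Directly stated before test: compile and fetch.
Mirror reaches test via mirror → compile → test.
Package reaches test via package → mirror → compile → test.
No chain forces deploy (or any of the others) ahead of test.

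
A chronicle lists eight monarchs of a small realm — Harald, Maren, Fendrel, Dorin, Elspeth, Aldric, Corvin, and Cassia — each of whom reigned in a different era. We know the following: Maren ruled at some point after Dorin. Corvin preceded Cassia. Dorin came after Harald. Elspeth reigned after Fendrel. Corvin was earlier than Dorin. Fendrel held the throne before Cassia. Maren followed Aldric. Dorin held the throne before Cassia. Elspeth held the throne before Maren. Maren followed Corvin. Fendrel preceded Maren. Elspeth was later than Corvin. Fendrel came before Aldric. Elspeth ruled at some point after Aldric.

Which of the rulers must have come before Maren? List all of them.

Aldric, Corvin, Dorin, Elspeth, Fendrel, Harald

Directly stated before Maren: Aldric, Corvin, Dorin, Elspeth, and Fendrel.
Harald reaches Maren via Harald → Dorin → Maren.
No chain forces Cassia ahead of Maren.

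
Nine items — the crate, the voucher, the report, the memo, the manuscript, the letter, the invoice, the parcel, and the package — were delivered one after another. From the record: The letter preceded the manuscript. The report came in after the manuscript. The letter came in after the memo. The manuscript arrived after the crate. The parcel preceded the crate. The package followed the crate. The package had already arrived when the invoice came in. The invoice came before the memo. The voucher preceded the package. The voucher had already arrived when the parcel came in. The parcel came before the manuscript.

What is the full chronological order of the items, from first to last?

the voucher, the parcel, the crate, the package, the invoice, the memo, the letter, the manuscript, the report

The constraints fix every adjacent pair, so only one ordering works:
the voucher → the parcel → the crate → the package → the invoice → the memo → the letter → the manuscript → the report.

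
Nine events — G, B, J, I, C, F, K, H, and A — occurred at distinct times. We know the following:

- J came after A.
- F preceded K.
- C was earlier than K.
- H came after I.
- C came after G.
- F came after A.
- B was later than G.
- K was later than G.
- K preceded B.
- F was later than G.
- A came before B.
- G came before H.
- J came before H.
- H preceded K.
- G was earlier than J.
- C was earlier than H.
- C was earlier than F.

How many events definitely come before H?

5

Directly stated before H: C, G, I, and J.
A reaches H via A → J → H.
That's A, C, G, I, and J — 5 in all.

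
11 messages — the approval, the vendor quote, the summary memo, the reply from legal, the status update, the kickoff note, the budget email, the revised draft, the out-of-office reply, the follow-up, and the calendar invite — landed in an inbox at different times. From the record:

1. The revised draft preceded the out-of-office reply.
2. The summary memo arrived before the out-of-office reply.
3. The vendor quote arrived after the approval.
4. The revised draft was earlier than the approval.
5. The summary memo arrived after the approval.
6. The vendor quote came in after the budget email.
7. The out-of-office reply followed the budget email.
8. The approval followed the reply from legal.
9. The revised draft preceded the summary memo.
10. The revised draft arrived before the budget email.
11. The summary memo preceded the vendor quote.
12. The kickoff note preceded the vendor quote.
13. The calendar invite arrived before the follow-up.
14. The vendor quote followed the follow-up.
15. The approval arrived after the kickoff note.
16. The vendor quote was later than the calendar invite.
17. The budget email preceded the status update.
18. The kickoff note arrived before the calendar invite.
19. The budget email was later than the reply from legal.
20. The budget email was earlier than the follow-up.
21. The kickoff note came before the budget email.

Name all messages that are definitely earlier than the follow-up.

the budget email, the calendar invite, the kickoff note, the reply from legal, the revised draft

Directly stated before the follow-up: the budget email and the calendar invite.
The kickoff note reaches the follow-up via the kickoff note → the budget email → the follow-up.
The reply from legal reaches the follow-up via the reply from legal → the budget email → the follow-up.
The revised draft reaches the follow-up via the revised draft → the budget email → the follow-up.
No chain forces the summary memo (or any of the others) ahead of the follow-up.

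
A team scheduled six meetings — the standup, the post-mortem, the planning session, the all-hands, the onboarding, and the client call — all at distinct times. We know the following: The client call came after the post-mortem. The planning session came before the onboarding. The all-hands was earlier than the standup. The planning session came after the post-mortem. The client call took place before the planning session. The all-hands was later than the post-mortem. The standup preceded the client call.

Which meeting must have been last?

Every other meeting has a chain of constraints placing it before the onboarding, so the onboarding is last.

the onboarding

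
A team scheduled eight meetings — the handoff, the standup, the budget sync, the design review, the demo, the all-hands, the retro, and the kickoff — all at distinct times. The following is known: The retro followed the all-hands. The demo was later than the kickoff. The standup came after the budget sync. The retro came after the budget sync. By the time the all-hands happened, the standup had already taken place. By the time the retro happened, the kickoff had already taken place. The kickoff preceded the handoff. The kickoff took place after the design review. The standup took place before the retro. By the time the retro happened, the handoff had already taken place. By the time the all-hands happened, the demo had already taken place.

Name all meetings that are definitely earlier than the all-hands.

Directly stated before the all-hands: the demo and the standup.
The budget sync reaches the all-hands via the budget sync → the standup → the all-hands.
The design review reaches the all-hands via the design review → the kickoff → the demo → the all-hands.
The kickoff reaches the all-hands via the kickoff → the demo → the all-hands.
No chain forces the retro (or any of the others) ahead of the all-hands.

the budget sync, the demo, the design review, the kickoff, the standup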